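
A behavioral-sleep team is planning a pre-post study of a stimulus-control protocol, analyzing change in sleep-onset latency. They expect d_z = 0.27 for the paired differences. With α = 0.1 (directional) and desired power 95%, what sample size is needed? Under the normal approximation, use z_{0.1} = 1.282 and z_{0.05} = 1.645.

For a paired (one-sample on differences) test: n = ((z_{α} + z_β) / d)².
z_{α} + z_β = 1.282 + 1.645 = 2.927.
n = (2.927 / 0.27)² = 10.841² = 117.52.
Round up.

n = 118 pairs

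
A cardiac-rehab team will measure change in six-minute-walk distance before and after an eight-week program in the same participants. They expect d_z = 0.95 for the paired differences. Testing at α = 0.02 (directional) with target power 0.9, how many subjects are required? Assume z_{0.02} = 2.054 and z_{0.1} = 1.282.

n = 13 pairs

For a paired (one-sample on differences) test: n = ((z_{α} + z_β) / d)².
z_{α} + z_β = 2.054 + 1.282 = 3.336.
n = (3.336 / 0.95)² = 3.512² = 12.33.
Round up.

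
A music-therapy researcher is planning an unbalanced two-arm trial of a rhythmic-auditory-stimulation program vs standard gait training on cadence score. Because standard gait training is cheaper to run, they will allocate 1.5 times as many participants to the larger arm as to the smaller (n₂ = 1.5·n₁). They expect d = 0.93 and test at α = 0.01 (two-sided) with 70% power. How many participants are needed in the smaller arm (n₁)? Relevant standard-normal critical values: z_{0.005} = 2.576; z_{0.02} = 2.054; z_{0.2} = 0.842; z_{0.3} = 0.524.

With allocation ratio k = n₂/n₁ = 1.5, Var(x̄₁−x̄₂) = σ²(1/n₁ + 1/(k·n₁)) = σ²·(k+1)/(k·n₁).
So n₁ = (1 + 1/k)·((z_{α/2} + z_β)/d)² = 1.667 × (3.100/0.93)².
n₁ = 1.667 × 11.11 = 18.5.
Round up: n₁ = 19, giving n₂ = ⌈1.5 × 19⌉ = ⌈28.5⌉ = 29.

n₁ = 19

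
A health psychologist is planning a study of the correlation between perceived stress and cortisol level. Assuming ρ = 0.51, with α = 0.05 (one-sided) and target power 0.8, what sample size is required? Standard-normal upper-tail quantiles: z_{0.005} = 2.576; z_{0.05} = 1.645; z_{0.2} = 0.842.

n = 23

Fisher's z: C = ½·ln((1+r)/(1−r)) = ½·ln(3.0816) = 0.5627.
n = ((z_{α} + z_β)/C)² + 3.
(1.645 + 0.842) / 0.5627 = 2.487 / 0.5627 = 4.420.
n = 4.420² + 3 = 19.53 + 3 = 22.5.
Round up.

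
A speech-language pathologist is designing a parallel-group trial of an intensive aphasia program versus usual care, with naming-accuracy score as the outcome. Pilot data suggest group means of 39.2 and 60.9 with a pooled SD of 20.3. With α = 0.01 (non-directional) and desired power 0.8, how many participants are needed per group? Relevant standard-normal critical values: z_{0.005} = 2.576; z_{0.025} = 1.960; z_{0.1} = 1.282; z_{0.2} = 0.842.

Cohen's d = |M₁ − M₂| / SD_pooled = |39.2 − 60.9| / 20.3 = 21.7 / 20.3 = 1.069.
For two independent groups with equal n: n = 2·((z_{α/2} + z_β) / d)².
z_{α/2} + z_β = 2.576 + 0.842 = 3.418.
n = 2 × (3.418 / 1.069)² = 2 × 3.197² = 2 × 10.22 = 20.4.
Round up to the next whole participant.

n = 21 per group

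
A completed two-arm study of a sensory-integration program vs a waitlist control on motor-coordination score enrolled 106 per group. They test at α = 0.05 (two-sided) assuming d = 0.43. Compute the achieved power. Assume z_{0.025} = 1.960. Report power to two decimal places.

For two equal groups, power = Φ(d·√(n/2) − z_{α/2}).
d·√(n/2) = 0.43 × √(106/2) = 0.43 × 7.280 = 3.130.
z_β = 3.130 − 1.960 = 1.170.
Power = Φ(1.170) = 0.879.

power ≈ 0.88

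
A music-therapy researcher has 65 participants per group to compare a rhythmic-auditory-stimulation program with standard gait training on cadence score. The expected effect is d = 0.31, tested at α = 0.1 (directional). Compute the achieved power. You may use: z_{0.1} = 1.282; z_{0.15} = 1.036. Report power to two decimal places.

power ≈ 0.69

For two equal groups, power = Φ(d·√(n/2) − z_{α}).
d·√(n/2) = 0.31 × √(65/2) = 0.31 × 5.701 = 1.767.
z_β = 1.767 − 1.282 = 0.485.
Power = Φ(0.485) = 0.686.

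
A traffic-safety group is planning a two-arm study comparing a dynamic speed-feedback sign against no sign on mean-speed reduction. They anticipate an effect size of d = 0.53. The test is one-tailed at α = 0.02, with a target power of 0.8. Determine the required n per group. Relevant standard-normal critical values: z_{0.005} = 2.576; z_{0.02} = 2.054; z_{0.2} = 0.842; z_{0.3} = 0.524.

For two independent groups with equal n: n = 2·((z_{α} + z_β) / d)².
z_{α} + z_β = 2.054 + 0.842 = 2.896.
n = 2 × (2.896 / 0.53)² = 2 × 5.464² = 2 × 29.86 = 59.7.
Round up to the next whole participant.

n = 60 per group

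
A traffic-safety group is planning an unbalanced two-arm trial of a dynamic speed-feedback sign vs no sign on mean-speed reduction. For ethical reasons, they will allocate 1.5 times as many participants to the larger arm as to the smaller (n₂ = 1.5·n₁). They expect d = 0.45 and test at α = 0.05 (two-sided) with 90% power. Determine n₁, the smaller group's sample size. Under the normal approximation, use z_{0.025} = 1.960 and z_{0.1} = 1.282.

With allocation ratio k = n₂/n₁ = 1.5, Var(x̄₁−x̄₂) = σ²(1/n₁ + 1/(k·n₁)) = σ²·(k+1)/(k·n₁).
So n₁ = (1 + 1/k)·((z_{α/2} + z_β)/d)² = 1.667 × (3.242/0.45)².
n₁ = 1.667 × 51.90 = 86.5.
Round up: n₁ = 87, giving n₂ = ⌈1.5 × 87⌉ = ⌈130.5⌉ = 131.

n₁ = 87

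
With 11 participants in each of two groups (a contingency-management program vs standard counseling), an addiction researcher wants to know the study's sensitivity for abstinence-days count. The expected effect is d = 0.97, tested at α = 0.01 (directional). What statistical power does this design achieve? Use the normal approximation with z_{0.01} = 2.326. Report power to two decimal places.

power ≈ 0.48

For two equal groups, power = Φ(d·√(n/2) − z_{α}).
d·√(n/2) = 0.97 × √(11/2) = 0.97 × 2.345 = 2.275.
z_β = 2.275 − 2.326 = -0.051.
Power = Φ(-0.051) = 0.480.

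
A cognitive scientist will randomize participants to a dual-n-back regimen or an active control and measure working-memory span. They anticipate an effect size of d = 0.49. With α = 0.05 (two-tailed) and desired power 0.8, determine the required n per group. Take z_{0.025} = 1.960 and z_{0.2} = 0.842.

For two independent groups with equal n: n = 2·((z_{α/2} + z_β) / d)².
z_{α/2} + z_β = 1.960 + 0.842 = 2.802.
n = 2 × (2.802 / 0.49)² = 2 × 5.718² = 2 × 32.70 = 65.4.
Round up to the next whole participant.

n = 66 per group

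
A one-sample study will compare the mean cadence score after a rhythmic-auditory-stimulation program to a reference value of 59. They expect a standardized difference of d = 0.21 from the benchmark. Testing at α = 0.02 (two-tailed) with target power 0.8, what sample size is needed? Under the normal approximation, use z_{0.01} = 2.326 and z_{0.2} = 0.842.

For a one-sample test: n = ((z_{α/2} + z_β) / d)².
z_{α/2} + z_β = 2.326 + 0.842 = 3.168.
n = (3.168 / 0.21)² = 15.086² = 227.58.
Round up.

n = 228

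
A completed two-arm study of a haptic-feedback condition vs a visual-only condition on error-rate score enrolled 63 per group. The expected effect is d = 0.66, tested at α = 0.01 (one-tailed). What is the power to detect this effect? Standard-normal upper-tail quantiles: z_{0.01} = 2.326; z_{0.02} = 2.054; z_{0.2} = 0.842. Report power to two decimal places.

power ≈ 0.92

For two equal groups, power = Φ(d·√(n/2) − z_{α}).
d·√(n/2) = 0.66 × √(63/2) = 0.66 × 5.612 = 3.704.
z_β = 3.704 − 2.326 = 1.378.
Power = Φ(1.378) = 0.916.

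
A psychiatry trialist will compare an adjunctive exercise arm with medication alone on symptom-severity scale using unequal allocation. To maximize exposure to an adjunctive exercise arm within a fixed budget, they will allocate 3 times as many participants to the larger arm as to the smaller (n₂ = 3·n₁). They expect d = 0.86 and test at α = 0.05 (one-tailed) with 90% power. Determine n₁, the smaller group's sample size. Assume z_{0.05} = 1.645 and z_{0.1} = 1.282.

With allocation ratio k = n₂/n₁ = 3, Var(x̄₁−x̄₂) = σ²(1/n₁ + 1/(k·n₁)) = σ²·(k+1)/(k·n₁).
So n₁ = (1 + 1/k)·((z_{α} + z_β)/d)² = 1.333 × (2.927/0.86)².
n₁ = 1.333 × 11.58 = 15.4.
Round up: n₁ = 16, giving n₂ = 3 × 16 = 48.

n₁ = 16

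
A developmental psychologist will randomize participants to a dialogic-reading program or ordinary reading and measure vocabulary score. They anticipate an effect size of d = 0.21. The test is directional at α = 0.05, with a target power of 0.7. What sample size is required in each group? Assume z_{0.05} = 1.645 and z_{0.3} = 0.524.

For two independent groups with equal n: n = 2·((z_{α} + z_β) / d)².
z_{α} + z_β = 1.645 + 0.524 = 2.169.
n = 2 × (2.169 / 0.21)² = 2 × 10.329² = 2 × 106.68 = 213.4.
Round up to the next whole participant.

n = 214 per group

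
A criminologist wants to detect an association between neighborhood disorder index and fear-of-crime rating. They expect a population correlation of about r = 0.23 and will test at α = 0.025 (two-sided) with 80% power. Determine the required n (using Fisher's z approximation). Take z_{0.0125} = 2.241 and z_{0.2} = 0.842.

n = 177

Fisher's z: C = ½·ln((1+r)/(1−r)) = ½·ln(1.5974) = 0.2342.
n = ((z_{α/2} + z_β)/C)² + 3.
(2.241 + 0.842) / 0.2342 = 3.083 / 0.2342 = 13.164.
n = 13.164² + 3 = 173.29 + 3 = 176.3.
Round up.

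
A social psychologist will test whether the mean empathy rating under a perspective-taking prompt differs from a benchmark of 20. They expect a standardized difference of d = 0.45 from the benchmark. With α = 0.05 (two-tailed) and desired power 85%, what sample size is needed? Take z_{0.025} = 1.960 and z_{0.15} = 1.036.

For a one-sample test: n = ((z_{α/2} + z_β) / d)².
z_{α/2} + z_β = 1.960 + 1.036 = 2.996.
n = (2.996 / 0.45)² = 6.658² = 44.33.
Round up.

n = 45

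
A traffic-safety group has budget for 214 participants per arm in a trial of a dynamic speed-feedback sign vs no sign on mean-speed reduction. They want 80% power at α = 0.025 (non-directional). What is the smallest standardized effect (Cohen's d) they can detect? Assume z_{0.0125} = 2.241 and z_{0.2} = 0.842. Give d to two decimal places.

d_min ≈ 0.30

For two independent groups of n = 214 each: d_min = (z_{α/2} + z_β)·√(2/n).
z-sum = 2.241 + 0.842 = 3.083.
d_min = 3.083 × √(2/214) = 3.083 × 0.0967 = 0.298.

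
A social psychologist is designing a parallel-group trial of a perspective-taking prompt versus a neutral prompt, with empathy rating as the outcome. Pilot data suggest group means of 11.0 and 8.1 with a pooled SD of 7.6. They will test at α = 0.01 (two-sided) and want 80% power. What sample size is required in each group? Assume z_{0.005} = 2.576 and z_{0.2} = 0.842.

Cohen's d = |M₁ − M₂| / SD_pooled = |11.0 − 8.1| / 7.6 = 2.9 / 7.6 = 0.382.
For two independent groups with equal n: n = 2·((z_{α/2} + z_β) / d)².
z_{α/2} + z_β = 2.576 + 0.842 = 3.418.
n = 2 × (3.418 / 0.382)² = 2 × 8.948² = 2 × 80.06 = 160.1.
Round up to the next whole participant.

n = 161 per group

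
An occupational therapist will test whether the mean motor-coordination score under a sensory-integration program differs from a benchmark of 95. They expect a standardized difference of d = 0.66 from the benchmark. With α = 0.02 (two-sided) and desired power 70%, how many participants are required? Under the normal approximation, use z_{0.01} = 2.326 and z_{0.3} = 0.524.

For a one-sample test: n = ((z_{α/2} + z_β) / d)².
z_{α/2} + z_β = 2.326 + 0.524 = 2.850.
n = (2.850 / 0.66)² = 4.318² = 18.65.
Round up.

n = 19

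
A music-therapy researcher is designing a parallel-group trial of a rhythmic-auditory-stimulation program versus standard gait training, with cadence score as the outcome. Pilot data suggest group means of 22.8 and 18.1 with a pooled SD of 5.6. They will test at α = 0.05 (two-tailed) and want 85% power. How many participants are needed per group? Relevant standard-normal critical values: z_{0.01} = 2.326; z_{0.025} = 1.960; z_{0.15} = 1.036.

Cohen's d = |M₁ − M₂| / SD_pooled = |22.8 − 18.1| / 5.6 = 4.7 / 5.6 = 0.839.
For two independent groups with equal n: n = 2·((z_{α/2} + z_β) / d)².
z_{α/2} + z_β = 1.960 + 1.036 = 2.996.
n = 2 × (2.996 / 0.839)² = 2 × 3.571² = 2 × 12.75 = 25.5.
Round up to the next whole participant.

n = 26 per group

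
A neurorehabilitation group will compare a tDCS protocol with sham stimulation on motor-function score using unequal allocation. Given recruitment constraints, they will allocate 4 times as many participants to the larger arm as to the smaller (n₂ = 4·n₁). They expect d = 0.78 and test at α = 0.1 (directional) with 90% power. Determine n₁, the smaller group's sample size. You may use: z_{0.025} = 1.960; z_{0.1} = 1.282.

With allocation ratio k = n₂/n₁ = 4, Var(x̄₁−x̄₂) = σ²(1/n₁ + 1/(k·n₁)) = σ²·(k+1)/(k·n₁).
So n₁ = (1 + 1/k)·((z_{α} + z_β)/d)² = 1.250 × (2.564/0.78)².
n₁ = 1.250 × 10.81 = 13.5.
Round up: n₁ = 14, giving n₂ = 4 × 14 = 56.

n₁ = 14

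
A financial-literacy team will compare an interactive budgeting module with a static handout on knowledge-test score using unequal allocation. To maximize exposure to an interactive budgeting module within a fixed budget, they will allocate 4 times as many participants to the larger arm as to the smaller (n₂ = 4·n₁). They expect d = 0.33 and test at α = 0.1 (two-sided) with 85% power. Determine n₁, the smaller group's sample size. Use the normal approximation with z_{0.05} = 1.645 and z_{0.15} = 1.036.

With allocation ratio k = n₂/n₁ = 4, Var(x̄₁−x̄₂) = σ²(1/n₁ + 1/(k·n₁)) = σ²·(k+1)/(k·n₁).
So n₁ = (1 + 1/k)·((z_{α/2} + z_β)/d)² = 1.250 × (2.681/0.33)².
n₁ = 1.250 × 66.00 = 82.5.
Round up: n₁ = 83, giving n₂ = 4 × 83 = 332.

n₁ = 83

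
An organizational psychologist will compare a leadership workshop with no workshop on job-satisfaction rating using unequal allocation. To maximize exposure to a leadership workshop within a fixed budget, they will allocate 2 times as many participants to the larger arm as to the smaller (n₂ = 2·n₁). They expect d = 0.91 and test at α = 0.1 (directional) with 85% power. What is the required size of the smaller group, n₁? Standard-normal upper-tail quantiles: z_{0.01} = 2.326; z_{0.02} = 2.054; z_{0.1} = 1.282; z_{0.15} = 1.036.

With allocation ratio k = n₂/n₁ = 2, Var(x̄₁−x̄₂) = σ²(1/n₁ + 1/(k·n₁)) = σ²·(k+1)/(k·n₁).
So n₁ = (1 + 1/k)·((z_{α} + z_β)/d)² = 1.500 × (2.318/0.91)².
n₁ = 1.500 × 6.49 = 9.7.
Round up: n₁ = 10, giving n₂ = 2 × 10 = 20.

n₁ = 10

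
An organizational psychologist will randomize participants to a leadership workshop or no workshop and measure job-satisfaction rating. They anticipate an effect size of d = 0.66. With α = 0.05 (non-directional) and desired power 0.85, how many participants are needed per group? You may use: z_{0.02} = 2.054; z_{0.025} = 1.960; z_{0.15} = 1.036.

For two independent groups with equal n: n = 2·((z_{α/2} + z_β) / d)².
z_{α/2} + z_β = 1.960 + 1.036 = 2.996.
n = 2 × (2.996 / 0.66)² = 2 × 4.539² = 2 × 20.61 = 41.2.
Round up to the next whole participant.

n = 42 per group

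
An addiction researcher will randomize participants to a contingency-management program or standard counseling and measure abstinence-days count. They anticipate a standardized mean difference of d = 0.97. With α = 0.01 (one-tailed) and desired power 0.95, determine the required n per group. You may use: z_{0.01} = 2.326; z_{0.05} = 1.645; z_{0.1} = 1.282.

For two independent groups with equal n: n = 2·((z_{α} + z_β) / d)².
z_{α} + z_β = 2.326 + 1.645 = 3.971.
n = 2 × (3.971 / 0.97)² = 2 × 4.094² = 2 × 16.76 = 33.5.
Round up to the next whole participant.

n = 34 per group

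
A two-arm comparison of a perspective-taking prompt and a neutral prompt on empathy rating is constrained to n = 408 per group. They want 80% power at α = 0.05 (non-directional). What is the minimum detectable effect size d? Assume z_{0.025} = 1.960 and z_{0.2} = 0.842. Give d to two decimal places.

d_min ≈ 0.20

For two independent groups of n = 408 each: d_min = (z_{α/2} + z_β)·√(2/n).
z-sum = 1.960 + 0.842 = 2.802.
d_min = 2.802 × √(2/408) = 2.802 × 0.0700 = 0.196.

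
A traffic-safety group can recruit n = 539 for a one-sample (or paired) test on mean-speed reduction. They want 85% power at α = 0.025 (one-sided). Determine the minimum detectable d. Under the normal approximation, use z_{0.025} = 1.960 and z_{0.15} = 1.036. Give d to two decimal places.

For a single sample (or paired design) of n = 539: d_min = (z_{α} + z_β)/√n.
z-sum = 1.960 + 1.036 = 2.996.
d_min = 2.996 / √539 = 2.996 / 23.216 = 0.129.

d_min ≈ 0.13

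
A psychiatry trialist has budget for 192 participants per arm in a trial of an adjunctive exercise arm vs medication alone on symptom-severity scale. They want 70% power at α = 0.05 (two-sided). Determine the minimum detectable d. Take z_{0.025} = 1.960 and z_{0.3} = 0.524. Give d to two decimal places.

d_min ≈ 0.25

For two independent groups of n = 192 each: d_min = (z_{α/2} + z_β)·√(2/n).
z-sum = 1.960 + 0.524 = 2.484.
d_min = 2.484 × √(2/192) = 2.484 × 0.1021 = 0.254.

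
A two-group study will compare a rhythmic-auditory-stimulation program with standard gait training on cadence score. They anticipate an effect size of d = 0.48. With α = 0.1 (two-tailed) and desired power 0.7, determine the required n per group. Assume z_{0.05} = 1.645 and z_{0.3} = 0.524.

For two independent groups with equal n: n = 2·((z_{α/2} + z_β) / d)².
z_{α/2} + z_β = 1.645 + 0.524 = 2.169.
n = 2 × (2.169 / 0.48)² = 2 × 4.519² = 2 × 20.42 = 40.8.
Round up to the next whole participant.

n = 41 per group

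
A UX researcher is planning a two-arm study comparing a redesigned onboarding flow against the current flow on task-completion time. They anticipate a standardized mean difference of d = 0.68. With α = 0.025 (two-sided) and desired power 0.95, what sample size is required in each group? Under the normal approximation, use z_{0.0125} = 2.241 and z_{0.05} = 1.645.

n = 66 per group

For two independent groups with equal n: n = 2·((z_{α/2} + z_β) / d)².
z_{α/2} + z_β = 2.241 + 1.645 = 3.886.
n = 2 × (3.886 / 0.68)² = 2 × 5.715² = 2 × 32.66 = 65.3.
Round up to the next whole participant.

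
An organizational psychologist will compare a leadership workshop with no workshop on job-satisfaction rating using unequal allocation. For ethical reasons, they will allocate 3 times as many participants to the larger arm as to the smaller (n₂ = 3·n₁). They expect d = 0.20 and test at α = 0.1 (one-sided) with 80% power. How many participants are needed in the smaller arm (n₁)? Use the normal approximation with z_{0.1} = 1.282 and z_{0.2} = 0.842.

n₁ = 151

With allocation ratio k = n₂/n₁ = 3, Var(x̄₁−x̄₂) = σ²(1/n₁ + 1/(k·n₁)) = σ²·(k+1)/(k·n₁).
So n₁ = (1 + 1/k)·((z_{α} + z_β)/d)² = 1.333 × (2.124/0.20)².
n₁ = 1.333 × 112.78 = 150.4.
Round up: n₁ = 151, giving n₂ = 3 × 151 = 453.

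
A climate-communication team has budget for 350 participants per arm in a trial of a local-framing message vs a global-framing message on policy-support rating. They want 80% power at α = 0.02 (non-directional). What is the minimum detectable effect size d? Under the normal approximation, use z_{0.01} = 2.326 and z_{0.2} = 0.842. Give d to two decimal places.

d_min ≈ 0.24

For two independent groups of n = 350 each: d_min = (z_{α/2} + z_β)·√(2/n).
z-sum = 2.326 + 0.842 = 3.168.
d_min = 3.168 × √(2/350) = 3.168 × 0.0756 = 0.239.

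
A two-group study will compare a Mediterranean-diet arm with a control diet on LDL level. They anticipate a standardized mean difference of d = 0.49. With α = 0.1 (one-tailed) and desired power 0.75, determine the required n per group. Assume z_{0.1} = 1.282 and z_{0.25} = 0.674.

For two independent groups with equal n: n = 2·((z_{α} + z_β) / d)².
z_{α} + z_β = 1.282 + 0.674 = 1.956.
n = 2 × (1.956 / 0.49)² = 2 × 3.992² = 2 × 15.93 = 31.9.
Round up to the next whole participant.

n = 32 per group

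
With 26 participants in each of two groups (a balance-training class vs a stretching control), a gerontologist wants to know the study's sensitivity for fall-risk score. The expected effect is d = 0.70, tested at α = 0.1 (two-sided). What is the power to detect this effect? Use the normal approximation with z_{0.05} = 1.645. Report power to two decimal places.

power ≈ 0.81

For two equal groups, power = Φ(d·√(n/2) − z_{α/2}).
d·√(n/2) = 0.70 × √(26/2) = 0.70 × 3.606 = 2.524.
z_β = 2.524 − 1.645 = 0.879.
Power = Φ(0.879) = 0.810.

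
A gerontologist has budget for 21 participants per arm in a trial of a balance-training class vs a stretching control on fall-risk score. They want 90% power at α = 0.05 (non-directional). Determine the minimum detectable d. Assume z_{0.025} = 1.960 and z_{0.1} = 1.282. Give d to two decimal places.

d_min ≈ 1.00

For two independent groups of n = 21 each: d_min = (z_{α/2} + z_β)·√(2/n).
z-sum = 1.960 + 1.282 = 3.242.
d_min = 3.242 × √(2/21) = 3.242 × 0.3086 = 1.001.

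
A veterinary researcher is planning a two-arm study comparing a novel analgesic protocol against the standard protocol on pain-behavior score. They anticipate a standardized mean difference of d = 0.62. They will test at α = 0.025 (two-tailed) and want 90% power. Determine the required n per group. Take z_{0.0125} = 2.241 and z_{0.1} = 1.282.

For two independent groups with equal n: n = 2·((z_{α/2} + z_β) / d)².
z_{α/2} + z_β = 2.241 + 1.282 = 3.523.
n = 2 × (3.523 / 0.62)² = 2 × 5.682² = 2 × 32.29 = 64.6.
Round up to the next whole participant.

n = 65 per group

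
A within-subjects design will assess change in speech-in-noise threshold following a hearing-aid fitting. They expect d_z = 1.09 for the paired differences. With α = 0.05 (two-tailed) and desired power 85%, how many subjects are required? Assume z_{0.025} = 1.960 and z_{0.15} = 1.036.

n = 8 pairs

For a paired (one-sample on differences) test: n = ((z_{α/2} + z_β) / d)².
z_{α/2} + z_β = 1.960 + 1.036 = 2.996.
n = (2.996 / 1.09)² = 2.749² = 7.55.
Round up.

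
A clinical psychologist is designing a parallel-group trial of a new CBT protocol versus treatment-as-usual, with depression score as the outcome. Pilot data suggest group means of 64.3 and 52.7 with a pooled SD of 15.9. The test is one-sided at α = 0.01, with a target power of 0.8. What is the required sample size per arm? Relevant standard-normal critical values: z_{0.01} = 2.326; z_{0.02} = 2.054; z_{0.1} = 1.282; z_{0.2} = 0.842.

n = 38 per group

Cohen's d = |M₁ − M₂| / SD_pooled = |64.3 − 52.7| / 15.9 = 11.6 / 15.9 = 0.730.
For two independent groups with equal n: n = 2·((z_{α} + z_β) / d)².
z_{α} + z_β = 2.326 + 0.842 = 3.168.
n = 2 × (3.168 / 0.730)² = 2 × 4.340² = 2 × 18.83 = 37.7.
Round up to the next whole participant.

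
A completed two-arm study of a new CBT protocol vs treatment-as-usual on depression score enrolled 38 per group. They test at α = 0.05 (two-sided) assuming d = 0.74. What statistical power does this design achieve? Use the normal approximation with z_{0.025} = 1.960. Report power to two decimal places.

For two equal groups, power = Φ(d·√(n/2) − z_{α/2}).
d·√(n/2) = 0.74 × √(38/2) = 0.74 × 4.359 = 3.226.
z_β = 3.226 − 1.960 = 1.266.
Power = Φ(1.266) = 0.897.

power ≈ 0.90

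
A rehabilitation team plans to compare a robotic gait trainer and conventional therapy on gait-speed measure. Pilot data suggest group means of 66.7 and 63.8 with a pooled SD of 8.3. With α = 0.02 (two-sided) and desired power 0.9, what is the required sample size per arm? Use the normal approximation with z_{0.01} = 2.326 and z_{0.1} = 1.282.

n = 214 per group

Cohen's d = |M₁ − M₂| / SD_pooled = |66.7 − 63.8| / 8.3 = 2.9 / 8.3 = 0.349.
For two independent groups with equal n: n = 2·((z_{α/2} + z_β) / d)².
z_{α/2} + z_β = 2.326 + 1.282 = 3.608.
n = 2 × (3.608 / 0.349)² = 2 × 10.338² = 2 × 106.88 = 213.8.
Round up to the next whole participant.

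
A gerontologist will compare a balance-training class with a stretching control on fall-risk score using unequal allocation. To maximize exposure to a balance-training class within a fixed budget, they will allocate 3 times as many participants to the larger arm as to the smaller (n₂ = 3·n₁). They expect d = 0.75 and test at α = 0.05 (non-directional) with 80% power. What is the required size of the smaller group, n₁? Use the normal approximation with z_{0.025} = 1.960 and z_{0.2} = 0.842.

With allocation ratio k = n₂/n₁ = 3, Var(x̄₁−x̄₂) = σ²(1/n₁ + 1/(k·n₁)) = σ²·(k+1)/(k·n₁).
So n₁ = (1 + 1/k)·((z_{α/2} + z_β)/d)² = 1.333 × (2.802/0.75)².
n₁ = 1.333 × 13.96 = 18.6.
Round up: n₁ = 19, giving n₂ = 3 × 19 = 57.

n₁ = 19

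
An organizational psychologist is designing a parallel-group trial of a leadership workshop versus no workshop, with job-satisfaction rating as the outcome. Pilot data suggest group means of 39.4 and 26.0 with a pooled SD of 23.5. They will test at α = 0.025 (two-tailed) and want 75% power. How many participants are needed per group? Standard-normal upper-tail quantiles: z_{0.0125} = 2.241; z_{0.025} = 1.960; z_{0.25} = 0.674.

n = 53 per group

Cohen's d = |M₁ − M₂| / SD_pooled = |39.4 − 26.0| / 23.5 = 13.4 / 23.5 = 0.570.
For two independent groups with equal n: n = 2·((z_{α/2} + z_β) / d)².
z_{α/2} + z_β = 2.241 + 0.674 = 2.915.
n = 2 × (2.915 / 0.570)² = 2 × 5.114² = 2 × 26.15 = 52.3.
Round up to the next whole participant.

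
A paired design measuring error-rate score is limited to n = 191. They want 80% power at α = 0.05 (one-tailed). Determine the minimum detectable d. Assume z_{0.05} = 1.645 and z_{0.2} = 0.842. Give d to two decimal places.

For a single sample (or paired design) of n = 191: d_min = (z_{α} + z_β)/√n.
z-sum = 1.645 + 0.842 = 2.487.
d_min = 2.487 / √191 = 2.487 / 13.820 = 0.180.

d_min ≈ 0.18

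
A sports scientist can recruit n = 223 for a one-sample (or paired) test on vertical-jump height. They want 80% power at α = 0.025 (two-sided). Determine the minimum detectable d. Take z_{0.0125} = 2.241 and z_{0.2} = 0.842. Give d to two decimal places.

For a single sample (or paired design) of n = 223: d_min = (z_{α/2} + z_β)/√n.
z-sum = 2.241 + 0.842 = 3.083.
d_min = 3.083 / √223 = 3.083 / 14.933 = 0.206.

d_min ≈ 0.21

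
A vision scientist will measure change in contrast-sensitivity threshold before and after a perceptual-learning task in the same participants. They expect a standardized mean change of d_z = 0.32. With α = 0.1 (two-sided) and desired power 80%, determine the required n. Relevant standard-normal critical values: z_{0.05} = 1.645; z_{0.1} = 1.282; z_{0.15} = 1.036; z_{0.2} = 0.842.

n = 61 pairs

For a paired (one-sample on differences) test: n = ((z_{α/2} + z_β) / d)².
z_{α/2} + z_β = 1.645 + 0.842 = 2.487.
n = (2.487 / 0.32)² = 7.772² = 60.40.
Round up.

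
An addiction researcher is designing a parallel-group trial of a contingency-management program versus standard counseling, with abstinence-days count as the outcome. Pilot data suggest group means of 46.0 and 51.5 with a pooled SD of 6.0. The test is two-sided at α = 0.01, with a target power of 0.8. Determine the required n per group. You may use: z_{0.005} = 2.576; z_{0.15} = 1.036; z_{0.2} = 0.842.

Cohen's d = |M₁ − M₂| / SD_pooled = |46.0 − 51.5| / 6.0 = 5.5 / 6.0 = 0.917.
For two independent groups with equal n: n = 2·((z_{α/2} + z_β) / d)².
z_{α/2} + z_β = 2.576 + 0.842 = 3.418.
n = 2 × (3.418 / 0.917)² = 2 × 3.727² = 2 × 13.89 = 27.8.
Round up to the next whole participant.

n = 28 per group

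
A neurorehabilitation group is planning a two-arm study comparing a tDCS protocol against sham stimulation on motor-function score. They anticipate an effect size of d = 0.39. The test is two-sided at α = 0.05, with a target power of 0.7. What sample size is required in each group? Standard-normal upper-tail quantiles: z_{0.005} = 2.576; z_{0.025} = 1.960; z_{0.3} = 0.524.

For two independent groups with equal n: n = 2·((z_{α/2} + z_β) / d)².
z_{α/2} + z_β = 1.960 + 0.524 = 2.484.
n = 2 × (2.484 / 0.39)² = 2 × 6.369² = 2 × 40.57 = 81.1.
Round up to the next whole participant.

n = 82 per group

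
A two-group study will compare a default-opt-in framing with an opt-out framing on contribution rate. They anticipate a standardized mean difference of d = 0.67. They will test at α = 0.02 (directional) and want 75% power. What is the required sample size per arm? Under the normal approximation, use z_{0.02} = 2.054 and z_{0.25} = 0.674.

n = 34 per group

For two independent groups with equal n: n = 2·((z_{α} + z_β) / d)².
z_{α} + z_β = 2.054 + 0.674 = 2.728.
n = 2 × (2.728 / 0.67)² = 2 × 4.072² = 2 × 16.58 = 33.2.
Round up to the next whole participant.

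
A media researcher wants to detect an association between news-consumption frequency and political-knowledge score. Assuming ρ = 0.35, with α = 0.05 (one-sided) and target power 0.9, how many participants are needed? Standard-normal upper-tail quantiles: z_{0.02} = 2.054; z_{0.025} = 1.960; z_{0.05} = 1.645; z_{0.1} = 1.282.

n = 68

Fisher's z: C = ½·ln((1+r)/(1−r)) = ½·ln(2.0769) = 0.3654.
n = ((z_{α} + z_β)/C)² + 3.
(1.645 + 1.282) / 0.3654 = 2.927 / 0.3654 = 8.010.
n = 8.010² + 3 = 64.17 + 3 = 67.2.
Round up.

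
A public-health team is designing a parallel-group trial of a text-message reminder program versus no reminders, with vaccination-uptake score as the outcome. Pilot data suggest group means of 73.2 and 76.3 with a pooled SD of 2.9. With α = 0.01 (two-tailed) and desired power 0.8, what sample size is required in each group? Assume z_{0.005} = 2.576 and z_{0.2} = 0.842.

Cohen's d = |M₁ − M₂| / SD_pooled = |73.2 − 76.3| / 2.9 = 3.1 / 2.9 = 1.069.
For two independent groups with equal n: n = 2·((z_{α/2} + z_β) / d)².
z_{α/2} + z_β = 2.576 + 0.842 = 3.418.
n = 2 × (3.418 / 1.069)² = 2 × 3.197² = 2 × 10.22 = 20.4.
Round up to the next whole participant.

n = 21 per group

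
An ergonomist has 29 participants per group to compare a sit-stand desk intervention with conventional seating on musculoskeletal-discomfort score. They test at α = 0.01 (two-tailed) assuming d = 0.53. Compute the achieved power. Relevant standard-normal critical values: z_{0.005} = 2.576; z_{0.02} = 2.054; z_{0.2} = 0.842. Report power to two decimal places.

power ≈ 0.29

For two equal groups, power = Φ(d·√(n/2) − z_{α/2}).
d·√(n/2) = 0.53 × √(29/2) = 0.53 × 3.808 = 2.018.
z_β = 2.018 − 2.576 = -0.558.
Power = Φ(-0.558) = 0.288.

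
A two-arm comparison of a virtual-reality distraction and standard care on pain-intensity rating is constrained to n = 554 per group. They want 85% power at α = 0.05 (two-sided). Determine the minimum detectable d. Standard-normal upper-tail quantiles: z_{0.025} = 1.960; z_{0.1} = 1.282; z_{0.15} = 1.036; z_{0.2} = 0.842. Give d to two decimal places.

For two independent groups of n = 554 each: d_min = (z_{α/2} + z_β)·√(2/n).
z-sum = 1.960 + 1.036 = 2.996.
d_min = 2.996 × √(2/554) = 2.996 × 0.0601 = 0.180.

d_min ≈ 0.18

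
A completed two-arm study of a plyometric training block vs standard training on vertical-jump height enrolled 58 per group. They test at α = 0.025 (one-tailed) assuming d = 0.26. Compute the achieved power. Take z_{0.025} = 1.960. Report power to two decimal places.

power ≈ 0.29

For two equal groups, power = Φ(d·√(n/2) − z_{α}).
d·√(n/2) = 0.26 × √(58/2) = 0.26 × 5.385 = 1.400.
z_β = 1.400 − 1.960 = -0.560.
Power = Φ(-0.560) = 0.288.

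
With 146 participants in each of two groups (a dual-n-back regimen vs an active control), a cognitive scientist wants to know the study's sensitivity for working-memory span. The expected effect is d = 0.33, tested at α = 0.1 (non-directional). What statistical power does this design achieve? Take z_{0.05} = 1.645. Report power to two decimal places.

For two equal groups, power = Φ(d·√(n/2) − z_{α/2}).
d·√(n/2) = 0.33 × √(146/2) = 0.33 × 8.544 = 2.820.
z_β = 2.820 − 1.645 = 1.175.
Power = Φ(1.175) = 0.880.

power ≈ 0.88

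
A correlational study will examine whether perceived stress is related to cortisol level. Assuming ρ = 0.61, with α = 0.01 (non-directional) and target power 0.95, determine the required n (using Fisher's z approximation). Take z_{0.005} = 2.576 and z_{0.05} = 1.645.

Fisher's z: C = ½·ln((1+r)/(1−r)) = ½·ln(4.1282) = 0.7089.
n = ((z_{α/2} + z_β)/C)² + 3.
(2.576 + 1.645) / 0.7089 = 4.221 / 0.7089 = 5.954.
n = 5.954² + 3 = 35.45 + 3 = 38.5.
Round up.

n = 39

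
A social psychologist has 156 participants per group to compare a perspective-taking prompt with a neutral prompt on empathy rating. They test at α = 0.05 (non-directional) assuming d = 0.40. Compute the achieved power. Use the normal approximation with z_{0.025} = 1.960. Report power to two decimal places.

power ≈ 0.94

For two equal groups, power = Φ(d·√(n/2) − z_{α/2}).
d·√(n/2) = 0.40 × √(156/2) = 0.40 × 8.832 = 3.533.
z_β = 3.533 − 1.960 = 1.573.
Power = Φ(1.573) = 0.942.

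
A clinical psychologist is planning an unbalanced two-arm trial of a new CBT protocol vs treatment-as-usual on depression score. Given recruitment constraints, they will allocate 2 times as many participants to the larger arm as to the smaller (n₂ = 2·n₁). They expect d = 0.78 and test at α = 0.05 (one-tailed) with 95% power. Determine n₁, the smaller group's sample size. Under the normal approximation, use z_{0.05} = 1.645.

n₁ = 27

With allocation ratio k = n₂/n₁ = 2, Var(x̄₁−x̄₂) = σ²(1/n₁ + 1/(k·n₁)) = σ²·(k+1)/(k·n₁).
So n₁ = (1 + 1/k)·((z_{α} + z_β)/d)² = 1.500 × (3.290/0.78)².
n₁ = 1.500 × 17.79 = 26.7.
Round up: n₁ = 27, giving n₂ = 2 × 27 = 54.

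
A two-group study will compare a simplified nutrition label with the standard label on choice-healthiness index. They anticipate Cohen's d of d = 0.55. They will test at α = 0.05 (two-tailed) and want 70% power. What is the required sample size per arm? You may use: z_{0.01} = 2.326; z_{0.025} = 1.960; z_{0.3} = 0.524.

n = 41 per group

For two independent groups with equal n: n = 2·((z_{α/2} + z_β) / d)².
z_{α/2} + z_β = 1.960 + 0.524 = 2.484.
n = 2 × (2.484 / 0.55)² = 2 × 4.516² = 2 × 20.40 = 40.8.
Round up to the next whole participant.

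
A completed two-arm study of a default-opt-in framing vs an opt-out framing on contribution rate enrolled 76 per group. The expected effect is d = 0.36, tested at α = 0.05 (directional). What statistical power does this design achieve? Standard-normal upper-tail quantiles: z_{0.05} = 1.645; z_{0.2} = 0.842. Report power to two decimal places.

For two equal groups, power = Φ(d·√(n/2) − z_{α}).
d·√(n/2) = 0.36 × √(76/2) = 0.36 × 6.164 = 2.219.
z_β = 2.219 − 1.645 = 0.574.
Power = Φ(0.574) = 0.717.

power ≈ 0.72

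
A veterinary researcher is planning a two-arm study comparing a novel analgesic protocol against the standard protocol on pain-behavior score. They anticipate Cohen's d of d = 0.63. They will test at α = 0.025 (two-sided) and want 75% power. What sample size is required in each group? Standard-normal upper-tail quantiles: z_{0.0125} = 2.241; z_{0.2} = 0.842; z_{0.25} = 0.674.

n = 43 per group

For two independent groups with equal n: n = 2·((z_{α/2} + z_β) / d)².
z_{α/2} + z_β = 2.241 + 0.674 = 2.915.
n = 2 × (2.915 / 0.63)² = 2 × 4.627² = 2 × 21.41 = 42.8.
Round up to the next whole participant.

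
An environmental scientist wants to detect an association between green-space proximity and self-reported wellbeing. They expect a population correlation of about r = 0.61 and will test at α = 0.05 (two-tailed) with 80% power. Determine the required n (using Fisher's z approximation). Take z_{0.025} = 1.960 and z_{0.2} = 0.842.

n = 19

Fisher's z: C = ½·ln((1+r)/(1−r)) = ½·ln(4.1282) = 0.7089.
n = ((z_{α/2} + z_β)/C)² + 3.
(1.960 + 0.842) / 0.7089 = 2.802 / 0.7089 = 3.953.
n = 3.953² + 3 = 15.62 + 3 = 18.6.
Round up.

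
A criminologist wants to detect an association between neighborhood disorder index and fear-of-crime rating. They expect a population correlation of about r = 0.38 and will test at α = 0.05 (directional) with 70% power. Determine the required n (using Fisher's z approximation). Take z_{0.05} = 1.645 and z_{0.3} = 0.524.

n = 33

Fisher's z: C = ½·ln((1+r)/(1−r)) = ½·ln(2.2258) = 0.4001.
n = ((z_{α} + z_β)/C)² + 3.
(1.645 + 0.524) / 0.4001 = 2.169 / 0.4001 = 5.421.
n = 5.421² + 3 = 29.39 + 3 = 32.4.
Round up.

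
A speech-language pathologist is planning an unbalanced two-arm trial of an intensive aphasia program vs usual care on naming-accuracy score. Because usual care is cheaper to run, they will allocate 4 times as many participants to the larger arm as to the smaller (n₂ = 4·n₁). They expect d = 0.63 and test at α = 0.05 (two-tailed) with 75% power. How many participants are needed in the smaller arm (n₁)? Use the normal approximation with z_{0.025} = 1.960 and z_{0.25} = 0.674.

With allocation ratio k = n₂/n₁ = 4, Var(x̄₁−x̄₂) = σ²(1/n₁ + 1/(k·n₁)) = σ²·(k+1)/(k·n₁).
So n₁ = (1 + 1/k)·((z_{α/2} + z_β)/d)² = 1.250 × (2.634/0.63)².
n₁ = 1.250 × 17.48 = 21.9.
Round up: n₁ = 22, giving n₂ = 4 × 22 = 88.

n₁ = 22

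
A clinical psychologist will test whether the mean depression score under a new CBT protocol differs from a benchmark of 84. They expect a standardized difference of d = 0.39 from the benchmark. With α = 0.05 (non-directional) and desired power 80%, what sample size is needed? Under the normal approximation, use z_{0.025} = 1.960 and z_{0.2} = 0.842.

For a one-sample test: n = ((z_{α/2} + z_β) / d)².
z_{α/2} + z_β = 1.960 + 0.842 = 2.802.
n = (2.802 / 0.39)² = 7.185² = 51.62.
Round up.

n = 52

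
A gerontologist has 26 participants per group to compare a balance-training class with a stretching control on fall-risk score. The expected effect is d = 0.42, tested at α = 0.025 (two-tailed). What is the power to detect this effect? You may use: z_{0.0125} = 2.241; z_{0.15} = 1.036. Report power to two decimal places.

For two equal groups, power = Φ(d·√(n/2) − z_{α/2}).
d·√(n/2) = 0.42 × √(26/2) = 0.42 × 3.606 = 1.514.
z_β = 1.514 − 2.241 = -0.727.
Power = Φ(-0.727) = 0.234.

power ≈ 0.23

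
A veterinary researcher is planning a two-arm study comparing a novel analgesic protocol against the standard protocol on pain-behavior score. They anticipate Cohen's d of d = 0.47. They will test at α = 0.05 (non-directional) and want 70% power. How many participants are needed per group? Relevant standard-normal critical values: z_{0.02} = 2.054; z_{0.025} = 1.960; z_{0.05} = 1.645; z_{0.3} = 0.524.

For two independent groups with equal n: n = 2·((z_{α/2} + z_β) / d)².
z_{α/2} + z_β = 1.960 + 0.524 = 2.484.
n = 2 × (2.484 / 0.47)² = 2 × 5.285² = 2 × 27.93 = 55.9.
Round up to the next whole participant.

n = 56 per group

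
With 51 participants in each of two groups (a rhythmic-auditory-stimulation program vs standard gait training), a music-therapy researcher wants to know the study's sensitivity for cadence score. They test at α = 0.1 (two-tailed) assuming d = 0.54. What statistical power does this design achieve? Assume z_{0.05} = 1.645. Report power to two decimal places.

For two equal groups, power = Φ(d·√(n/2) − z_{α/2}).
d·√(n/2) = 0.54 × √(51/2) = 0.54 × 5.050 = 2.727.
z_β = 2.727 − 1.645 = 1.082.
Power = Φ(1.082) = 0.860.

power ≈ 0.86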